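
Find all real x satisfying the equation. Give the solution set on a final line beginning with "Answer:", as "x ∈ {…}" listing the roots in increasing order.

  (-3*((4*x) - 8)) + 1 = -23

Step 1. [(-3*((4*x) - 8)) + 1 = -23] +1 is outermost — subtract 1 both sides, so sub: -3*((4*x) - 8) = -24.
Step 2. [-3*((4*x) - 8) = -24] LHS = -3·(…); ÷-3 both sides. So div: (4*x) - 8 = 8.
Step 3. [(4*x) - 8 = 8] peel the -8: add 8 from each side. So sub: 4*x = 16.
Step 4. [4*x = 16] LHS = 4·(…); ÷4 both sides. So div: x = 4.

Answer: x ∈ {4}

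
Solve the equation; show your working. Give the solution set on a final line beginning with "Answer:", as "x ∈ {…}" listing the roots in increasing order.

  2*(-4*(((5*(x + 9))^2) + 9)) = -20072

Step 1. [2*(-4*(((5*(x + 9))^2) + 9)) = -20072] 2 out front; divide by 2, so div: -4*(((5*(x + 9))^2) + 9) = -10036.
Step 2. [-4*(((5*(x + 9))^2) + 9) = -10036] LHS = -4·(…); ÷-4 both sides ⇒ div: ((5*(x + 9))^2) + 9 = 2509.
Step 3. [((5*(x + 9))^2) + 9 = 2509] +9 is outermost — subtract 9 both sides, so sub: (5*(x + 9))^2 = 2500.
Step 4. [(5*(x + 9))^2 = 2500] LHS squared, RHS 2500 ≥ 0: apply √ (±) ⇒ sqrt: 5*(x + 9) = 50 or -50.
Step 5. [5*(x + 9) = 50 or -50] leading coefficient 5: divide by 5 ⇒ div: x + 9 = 10 or -10.
Step 6. [x + 9 = 10 or -10] +9 is outermost — subtract 9 both sides. So sub: x = 1 or -19.

Answer: x ∈ {-19, 1}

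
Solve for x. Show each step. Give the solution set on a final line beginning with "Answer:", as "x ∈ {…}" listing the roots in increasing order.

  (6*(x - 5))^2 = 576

Step 1. [(6*(x - 5))^2 = 576] √ both sides: 576 ≥ 0 gives two branches, so sqrt: 6*(x - 5) = 24 or -24.
Step 2. [6*(x - 5) = 24 or -24] divide by the outer 6, so div: x - 5 = 4 or -4.
Step 3. [x - 5 = 4 or -4] -5 is outermost — add 5 both sides, so sub: x = 9 or 1.

Answer: x ∈ {1, 9}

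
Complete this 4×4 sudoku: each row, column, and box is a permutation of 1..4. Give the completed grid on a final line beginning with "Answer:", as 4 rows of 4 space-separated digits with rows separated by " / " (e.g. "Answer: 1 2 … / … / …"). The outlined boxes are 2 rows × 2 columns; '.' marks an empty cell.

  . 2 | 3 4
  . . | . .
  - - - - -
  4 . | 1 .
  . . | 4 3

Step 1. [r2c4∈{1,2}] across col 4, 1 lands solely at r2c4, so r2c4=1.
Step 2. [r4c2∈{1}] nothing but 1 survives at r4c2, so r4c2=1.
Step 3. [r2c1∈{3}] r2c1 has the single candidate 3 ⇒ r2c1=3.
Step 4. [r2c3∈{2}] nothing but 2 survives at r2c3 ⇒ r2c3=2.
Step 5. [r2c2∈{4}] only 4 remains possible at r2c2 ⇒ r2c2=4.
Step 6. [r3c2∈{3}] r3c2 is down to just 3 ⇒ r3c2=3.
Step 7. [r1c1∈{1}] nothing but 1 survives at r1c1, so r1c1=1.
Step 8. [r3c4∈{2}] r3c4 has the single candidate 2, so r3c4=2.
Step 9. [r4c1∈{2}] r4c1's peers cover all but 2. So r4c1=2.

Answer: 1 2 3 4 / 3 4 2 1 / 4 3 1 2 / 2 1 4 3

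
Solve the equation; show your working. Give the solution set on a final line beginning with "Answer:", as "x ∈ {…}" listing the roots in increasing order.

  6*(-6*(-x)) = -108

Step 1. [6*(-6*(-x)) = -108] 6·(inner) — divide through by 6 ⇒ div: -6*(-x) = -18.
Step 2. [-6*(-x) = -18] leading coefficient -6: divide by -6 ⇒ div: -x = 3.
Step 3. [-x = 3] flip signs both sides. So neg: x = -3.

Answer: x ∈ {-3}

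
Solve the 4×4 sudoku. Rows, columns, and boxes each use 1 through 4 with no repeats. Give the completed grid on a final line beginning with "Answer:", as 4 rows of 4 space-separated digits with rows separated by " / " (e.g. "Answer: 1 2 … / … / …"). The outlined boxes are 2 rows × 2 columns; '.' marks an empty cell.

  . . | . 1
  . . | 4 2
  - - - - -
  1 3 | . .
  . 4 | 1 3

Step 1. [r1c1∈{2,3,4}] across row 1, 4 lands solely at r1c1, so r1c1=4.
Step 2. [r3c4∈{4}] r3c4's peers cover all but 4, so r3c4=4.
Step 3. [r2c2∈{1}] r2c2's peers cover all but 1, so r2c2=1.
Step 4. [r1c3∈{3}] r1c3 is down to just 3 ⇒ r1c3=3.
Step 5. [r2c1∈{3}] r2c1 has the single candidate 3. So r2c1=3.
Step 6. [r1c2∈{2}] r1c2 is down to just 2, so r1c2=2.
Step 7. [r3c3∈{2}] r3c3 has the single candidate 2, so r3c3=2.
Step 8. [r4c1∈{2}] r4c1 has the single candidate 2. So r4c1=2.

Answer: 4 2 3 1 / 3 1 4 2 / 1 3 2 4 / 2 4 1 3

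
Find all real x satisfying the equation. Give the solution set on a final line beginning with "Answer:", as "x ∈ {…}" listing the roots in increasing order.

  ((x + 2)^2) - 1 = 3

Step 1. [((x + 2)^2) - 1 = 3] peel the -1: add 1 from each side, so sub: (x + 2)^2 = 4.
Step 2. [(x + 2)^2 = 4] √ both sides: 4 ≥ 0 gives two branches, so sqrt: x + 2 = 2 or -2.
Step 3. [x + 2 = 2 or -2] 2 comes off first (subtract 2), so sub: x = 0 or -4.

Answer: x ∈ {-4, 0}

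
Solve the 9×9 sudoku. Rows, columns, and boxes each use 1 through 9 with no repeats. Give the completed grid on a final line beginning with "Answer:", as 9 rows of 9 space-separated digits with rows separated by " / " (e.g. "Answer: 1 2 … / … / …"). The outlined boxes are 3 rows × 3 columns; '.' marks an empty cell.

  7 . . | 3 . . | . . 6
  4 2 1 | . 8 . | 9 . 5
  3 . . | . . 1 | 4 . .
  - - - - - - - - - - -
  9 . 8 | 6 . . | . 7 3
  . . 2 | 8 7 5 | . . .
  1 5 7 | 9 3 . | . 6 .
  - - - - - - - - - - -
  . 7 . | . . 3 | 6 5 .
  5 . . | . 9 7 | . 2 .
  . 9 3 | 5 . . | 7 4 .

Step 1. [r8c2∈{1,4,6,8}] r8c2 is the only open cell in col 2 admitting 1, so r8c2=1.
Step 2. [r4c5∈{1,2,4}] r4c5 is the only open cell in box 5 admitting 1, so r4c5=1.
Step 3. [r8c9∈{8}] nothing but 8 survives at r8c9 ⇒ r8c9=8.
Step 4. [r7c3∈{4}] nothing but 4 survives at r7c3, so r7c3=4.
Step 5. [r7c5∈{2}] nothing but 2 survives at r7c5. So r7c5=2.
Step 6. [r3c3∈{5,6,9}] row 3 places 9 nowhere but r3c3. So r3c3=9.
Step 7. [r3c2∈{6,8}] r3c2 is the only open cell in box 1 admitting 6. So r3c2=6.
Step 8. [r3c4∈{2,7}] col 4 places 2 nowhere but r3c4, so r3c4=2.
Step 9. [r6c9∈{2,4}] across col 9, 2 lands solely at r6c9, so r6c9=2.
Step 10. [r5c7∈{1}] nothing but 1 survives at r5c7. So r5c7=1.
Step 11. [r7c9∈{1,9}] row 7 places 9 nowhere but r7c9, so r7c9=9.
Step 12. [r1c2∈{8}] only 8 remains possible at r1c2, so r1c2=8.
Step 13. [r4c2∈{4}] r4c2's peers cover all but 4. So r4c2=4.
Step 14. [r1c5∈{4,5}] 4 has one home in col 5: r1c5, so r1c5=4.
Step 15. [r9c6∈{6,8}] in col 6, 8 fits only at r9c6, so r9c6=8.
Step 16. [r9c1∈{2,6}] in row 9, 2 fits only at r9c1, so r9c1=2.
Step 17. [r2c4∈{7}] r2c4 has the single candidate 7. So r2c4=7.
Step 18. [r6c7∈{8}] r6c7 has the single candidate 8 ⇒ r6c7=8.
Step 19. [r8c3∈{6}] nothing but 6 survives at r8c3. So r8c3=6.
Step 20. [r1c8∈{1}] r1c8 has the single candidate 1. So r1c8=1.
Step 21. [r4c7∈{5}] only 5 remains possible at r4c7, so r4c7=5.
Step 22. [r9c9∈{1}] nothing but 1 survives at r9c9 ⇒ r9c9=1.
Step 23. [r3c5∈{5}] r3c5 is down to just 5, so r3c5=5.
Step 24. [r5c1∈{6}] nothing but 6 survives at r5c1 ⇒ r5c1=6.
Step 25. [r5c9∈{4}] r5c9 is down to just 4, so r5c9=4.
Step 26. [r8c4∈{4}] r8c4 is down to just 4 ⇒ r8c4=4.
Step 27. [r1c7∈{2}] only 2 remains possible at r1c7 ⇒ r1c7=2.
Step 28. [r8c7∈{3}] nothing but 3 survives at r8c7 ⇒ r8c7=3.
Step 29. [r1c6∈{9}] r1c6 has the single candidate 9. So r1c6=9.
Step 30. [r5c2∈{3}] r5c2's peers cover all but 3 ⇒ r5c2=3.
Step 31. [r2c6∈{6}] only 6 remains possible at r2c6, so r2c6=6.
Step 32. [r6c6∈{4}] only 4 remains possible at r6c6, so r6c6=4.
Step 33. [r4c6∈{2}] only 2 remains possible at r4c6 ⇒ r4c6=2.
Step 34. [r5c8∈{9}] r5c8's peers cover all but 9 ⇒ r5c8=9.
Step 35. [r1c3∈{5}] r1c3 has the single candidate 5 ⇒ r1c3=5.
Step 36. [r3c8∈{8}] r3c8 has the single candidate 8, so r3c8=8.
Step 37. [r9c5∈{6}] nothing but 6 survives at r9c5 ⇒ r9c5=6.
Step 38. [r3c9∈{7}] r3c9 has the single candidate 7. So r3c9=7.
Step 39. [r2c8∈{3}] nothing but 3 survives at r2c8 ⇒ r2c8=3.
Step 40. [r7c1∈{8}] only 8 remains possible at r7c1, so r7c1=8.
Step 41. [r7c4∈{1}] r7c4's peers cover all but 1 ⇒ r7c4=1.

Answer: 7 8 5 3 4 9 2 1 6 / 4 2 1 7 8 6 9 3 5 / 3 6 9 2 5 1 4 8 7 / 9 4 8 6 1 2 5 7 3 / 6 3 2 8 7 5 1 9 4 / 1 5 7 9 3 4 8 6 2 / 8 7 4 1 2 3 6 5 9 / 5 1 6 4 9 7 3 2 8 / 2 9 3 5 6 8 7 4 1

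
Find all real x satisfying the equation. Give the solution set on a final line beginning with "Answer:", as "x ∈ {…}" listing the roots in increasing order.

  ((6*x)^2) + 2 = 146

Step 1. [((6*x)^2) + 2 = 146] +2 is outermost — subtract 2 both sides. So sub: (6*x)^2 = 144.
Step 2. [(6*x)^2 = 144] LHS squared, RHS 144 ≥ 0: apply √ (±), so sqrt: 6*x = 12 or -12.
Step 3. [6*x = 12 or -12] 6 out front; divide by 6. So div: x = 2 or -2.

Answer: x ∈ {-2, 2}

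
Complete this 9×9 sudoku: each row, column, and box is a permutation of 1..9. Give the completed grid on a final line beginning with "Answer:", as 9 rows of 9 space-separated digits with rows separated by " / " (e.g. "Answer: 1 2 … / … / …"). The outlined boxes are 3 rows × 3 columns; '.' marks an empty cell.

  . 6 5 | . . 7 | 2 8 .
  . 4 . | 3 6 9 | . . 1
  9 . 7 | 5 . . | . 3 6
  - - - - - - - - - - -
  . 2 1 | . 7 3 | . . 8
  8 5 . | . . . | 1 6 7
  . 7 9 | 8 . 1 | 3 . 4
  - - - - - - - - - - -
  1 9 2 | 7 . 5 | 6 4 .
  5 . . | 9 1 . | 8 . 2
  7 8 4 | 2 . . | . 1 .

Step 1. [r1c5∈{4}] r1c5 has the single candidate 4. So r1c5=4.
Step 2. [r9c9∈{3,5,9}] in col 9, 5 fits only at r9c9 ⇒ r9c9=5.
Step 3. [r2c7∈{5,7}] r2c7 is the only open cell in col 7 admitting 7 ⇒ r2c7=7.
Step 4. [r4c7∈{5,9}] in col 7, 5 fits only at r4c7 ⇒ r4c7=5.
Step 5. [r8c6∈{4,6}] 4 has one home in row 8: r8c6 ⇒ r8c6=4.
Step 6. [r5c6∈{2}] r5c6's peers cover all but 2. So r5c6=2.
Step 7. [r4c4∈{4,6}] col 4 places 6 nowhere but r4c4 ⇒ r4c4=6.
Step 8. [r7c5∈{3,8}] across row 7, 8 lands solely at r7c5. So r7c5=8.
Step 9. [r8c2∈{3}] only 3 remains possible at r8c2. So r8c2=3.
Step 10. [r9c5∈{3}] r9c5 is down to just 3, so r9c5=3.
Step 11. [r9c6∈{6}] r9c6 is down to just 6 ⇒ r9c6=6.
Step 12. [r3c6∈{8}] r3c6's peers cover all but 8 ⇒ r3c6=8.
Step 13. [r2c1∈{2}] r2c1 is down to just 2, so r2c1=2.
Step 14. [r2c3∈{8}] r2c3 is down to just 8 ⇒ r2c3=8.
Step 15. [r6c1∈{6}] nothing but 6 survives at r6c1 ⇒ r6c1=6.
Step 16. [r9c7∈{9}] r9c7's peers cover all but 9, so r9c7=9.
Step 17. [r4c1∈{4}] nothing but 4 survives at r4c1 ⇒ r4c1=4.
Step 18. [r6c8∈{2}] r6c8's peers cover all but 2. So r6c8=2.
Step 19. [r6c5∈{5}] r6c5's peers cover all but 5, so r6c5=5.
Step 20. [r4c8∈{9}] nothing but 9 survives at r4c8 ⇒ r4c8=9.
Step 21. [r7c9∈{3}] r7c9 has the single candidate 3. So r7c9=3.
Step 22. [r1c1∈{3}] r1c1 is down to just 3. So r1c1=3.
Step 23. [r8c8∈{7}] nothing but 7 survives at r8c8, so r8c8=7.
Step 24. [r5c3∈{3}] r5c3 has the single candidate 3 ⇒ r5c3=3.
Step 25. [r2c8∈{5}] only 5 remains possible at r2c8. So r2c8=5.
Step 26. [r5c5∈{9}] only 9 remains possible at r5c5. So r5c5=9.
Step 27. [r3c5∈{2}] only 2 remains possible at r3c5, so r3c5=2.
Step 28. [r1c4∈{1}] r1c4 is down to just 1, so r1c4=1.
Step 29. [r8c3∈{6}] only 6 remains possible at r8c3, so r8c3=6.
Step 30. [r3c7∈{4}] r3c7's peers cover all but 4. So r3c7=4.
Step 31. [r5c4∈{4}] r5c4 is down to just 4 ⇒ r5c4=4.
Step 32. [r1c9∈{9}] only 9 remains possible at r1c9, so r1c9=9.
Step 33. [r3c2∈{1}] r3c2 has the single candidate 1. So r3c2=1.

Answer: 3 6 5 1 4 7 2 8 9 / 2 4 8 3 6 9 7 5 1 / 9 1 7 5 2 8 4 3 6 / 4 2 1 6 7 3 5 9 8 / 8 5 3 4 9 2 1 6 7 / 6 7 9 8 5 1 3 2 4 / 1 9 2 7 8 5 6 4 3 / 5 3 6 9 1 4 8 7 2 / 7 8 4 2 3 6 9 1 5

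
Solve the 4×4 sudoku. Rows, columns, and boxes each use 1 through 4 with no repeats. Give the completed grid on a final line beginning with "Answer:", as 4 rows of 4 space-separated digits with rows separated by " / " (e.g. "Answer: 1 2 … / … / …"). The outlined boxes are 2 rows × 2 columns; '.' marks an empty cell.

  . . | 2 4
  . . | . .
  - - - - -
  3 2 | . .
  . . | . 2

Step 1. [r1c1∈{1}] nothing but 1 survives at r1c1. So r1c1=1.
Step 2. [r3c4∈{1}] r3c4's peers cover all but 1 ⇒ r3c4=1.
Step 3. [r4c1∈{4}] r4c1 has the single candidate 4. So r4c1=4.
Step 4. [r2c4∈{3}] r2c4 has the single candidate 3. So r2c4=3.
Step 5. [r3c3∈{4}] r3c3's peers cover all but 4. So r3c3=4.
Step 6. [r4c2∈{1}] r4c2 has the single candidate 1, so r4c2=1.
Step 7. [r2c3∈{1}] only 1 remains possible at r2c3. So r2c3=1.
Step 8. [r1c2∈{3}] r1c2 has the single candidate 3, so r1c2=3.
Step 9. [r4c3∈{3}] r4c3 is down to just 3. So r4c3=3.
Step 10. [r2c2∈{4}] r2c2 has the single candidate 4 ⇒ r2c2=4.
Step 11. [r2c1∈{2}] only 2 remains possible at r2c1, so r2c1=2.

Answer: 1 3 2 4 / 2 4 1 3 / 3 2 4 1 / 4 1 3 2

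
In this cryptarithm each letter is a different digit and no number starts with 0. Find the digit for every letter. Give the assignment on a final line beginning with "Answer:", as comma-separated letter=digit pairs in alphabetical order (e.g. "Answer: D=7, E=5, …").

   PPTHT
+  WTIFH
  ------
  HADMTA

Step 1. [col 1: T + H ≡ A (mod 10)] no forcing yet in column 1 (carry-in 0); H=1 is free and consistent — try it. So H=1.
Step 2. [col 1: T + H ≡ A (mod 10)] A=4 is one option consistent with column 1 (T + H ≡ A (mod 10), carry-in 0) — take it, so A=4.
Step 3. [col 1: T + H ≡ A (mod 10)] from column 1 (H=1, A=4, carry-in 0, digits 1,4 already taken and all letters distinct): T must equal 3, so T=3.
Step 4. [col 2: H + F ≡ T (mod 10)] column 2: given H=1, T=3, carry-in 0, and digits 1,3,4 already taken and all letters distinct, H+F≡T (mod 10) forces F=2 ⇒ F=2.
Step 5. [col 3: T + I ≡ M (mod 10)] no forcing yet in column 3 (carry-in 0); I=5 is free and consistent — try it, so I=5.
Step 6. [col 3: T + I ≡ M (mod 10)] column 3 reads T+I+carry(0)=M with T=3, I=5; with digits 1,2,3,4,5 already taken and all letters distinct, the only value for M is 8. So M=8.
Step 7. [col 4: P + T ≡ D (mod 10)] column 4 (P + T ≡ D (mod 10), carry-in 0) doesn't pin D yet; pick D=0 and continue. So D=0.
Step 8. [col 4: P + T ≡ D (mod 10)] column 4: given T=3, D=0, carry-in 0, and digits 0,1,2,3,4,5,8 already taken and all letters distinct, P+T≡D (mod 10) forces P=7, so P=7.
Step 9. [col 5: P + W ≡ A (mod 10)] column 5: given P=7, A=4, carry-in 1, and digits 0,1,2,3,4,5,7,8 already taken and all letters distinct, P+W≡A (mod 10) forces W=6, so W=6.

Answer: A=4, D=0, F=2, H=1, I=5, M=8, P=7, T=3, W=6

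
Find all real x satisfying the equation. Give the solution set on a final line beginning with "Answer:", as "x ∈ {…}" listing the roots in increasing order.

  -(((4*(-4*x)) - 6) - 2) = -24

Step 1. [-(((4*(-4*x)) - 6) - 2) = -24] leading − — multiply by −1 ⇒ neg: ((4*(-4*x)) - 6) - 2 = 24.
Step 2. [((4*(-4*x)) - 6) - 2 = 24] 2 comes off first (add 2) ⇒ sub: (4*(-4*x)) - 6 = 26.
Step 3. [(4*(-4*x)) - 6 = 26] the outer -6 inverts by adding 6, so sub: 4*(-4*x) = 32.
Step 4. [4*(-4*x) = 32] 4·(inner) — divide through by 4 ⇒ div: -4*x = 8.
Step 5. [-4*x = 8] -4 out front; divide by -4 ⇒ div: x = -2.

Answer: x ∈ {-2}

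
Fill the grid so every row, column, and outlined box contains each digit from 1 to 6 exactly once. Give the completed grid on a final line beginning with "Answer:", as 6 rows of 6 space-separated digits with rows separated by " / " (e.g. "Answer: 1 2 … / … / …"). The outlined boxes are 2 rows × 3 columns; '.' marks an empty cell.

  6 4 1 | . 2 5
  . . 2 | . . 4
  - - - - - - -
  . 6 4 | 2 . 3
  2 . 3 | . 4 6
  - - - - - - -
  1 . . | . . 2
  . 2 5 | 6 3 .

Step 1. [r3c5∈{1,5}] row 3 places 1 nowhere but r3c5. So r3c5=1.
Step 2. [r2c1∈{3,5}] col 1 places 3 nowhere but r2c1, so r2c1=3.
Step 3. [r4c4∈{5}] r4c4 is down to just 5. So r4c4=5.
Step 4. [r3c1∈{5}] r3c1 is down to just 5 ⇒ r3c1=5.
Step 5. [r5c4∈{4}] r5c4 has the single candidate 4. So r5c4=4.
Step 6. [r4c2∈{1}] nothing but 1 survives at r4c2. So r4c2=1.
Step 7. [r2c4∈{1}] r2c4 has the single candidate 1, so r2c4=1.
Step 8. [r6c6∈{1}] only 1 remains possible at r6c6 ⇒ r6c6=1.
Step 9. [r5c5∈{5}] only 5 remains possible at r5c5, so r5c5=5.
Step 10. [r1c4∈{3}] r1c4 is down to just 3 ⇒ r1c4=3.
Step 11. [r6c1∈{4}] r6c1's peers cover all but 4 ⇒ r6c1=4.
Step 12. [r5c3∈{6}] nothing but 6 survives at r5c3. So r5c3=6.
Step 13. [r2c5∈{6}] nothing but 6 survives at r2c5 ⇒ r2c5=6.
Step 14. [r2c2∈{5}] r2c2's peers cover all but 5. So r2c2=5.
Step 15. [r5c2∈{3}] r5c2 has the single candidate 3, so r5c2=3.

Answer: 6 4 1 3 2 5 / 3 5 2 1 6 4 / 5 6 4 2 1 3 / 2 1 3 5 4 6 / 1 3 6 4 5 2 / 4 2 5 6 3 1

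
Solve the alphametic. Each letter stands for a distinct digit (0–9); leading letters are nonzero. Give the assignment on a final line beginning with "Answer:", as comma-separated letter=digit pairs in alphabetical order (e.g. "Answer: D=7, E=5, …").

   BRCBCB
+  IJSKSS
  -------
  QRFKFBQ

Step 1. [col 1: B + S ≡ Q (mod 10)] column 1 (B + S ≡ Q (mod 10), carry-in 0) doesn't pin Q yet; pick Q=1 and continue. So Q=1.
Step 2. [col 1: B + S ≡ Q (mod 10)] column 1 (B + S ≡ Q (mod 10), carry-in 0) doesn't pin B yet; pick B=3 and continue. So B=3.
Step 3. [col 1: B + S ≡ Q (mod 10)] in column 1 we have B+S≡Q with carry-in 0; given B=3, Q=1 and digits 1,3 already taken and all letters distinct, that pins S to 8. So S=8.
Step 4. [col 2: C + S ≡ B (mod 10)] column 2: given S=8, B=3, carry-in 1, and digits 1,3,8 already taken and all letters distinct, C+S≡B (mod 10) forces C=4, so C=4.
Step 5. [col 3: B + K ≡ F (mod 10)] several values work for K in column 3 (B + K ≡ F (mod 10), carry-in 1); try K=2, so K=2.
Step 6. [col 3: B + K ≡ F (mod 10)] column 3 reads B+K+carry(1)=F with B=3, K=2; with digits 1,2,3,4,8 already taken and all letters distinct, the only value for F is 6, so F=6.
Step 7. [col 5: R + J ≡ F (mod 10)] J=5 is one option consistent with column 5 (R + J ≡ F (mod 10), carry-in 1) — take it. So J=5.
Step 8. [col 5: R + J ≡ F (mod 10)] in column 5 we have R+J≡F with carry-in 1; given J=5, F=6 and digits 1,2,3,4,5,6,8 already taken and all letters distinct, that pins R to 0. So R=0.
Step 9. [col 6: B + I ≡ R (mod 10)] from column 6 (B=3, R=0, carry-in 0, digits 0,1,2,3,4,5,6,8 already taken and all letters distinct): I must equal 7. So I=7.

Answer: B=3, C=4, F=6, I=7, J=5, K=2, Q=1, R=0, S=8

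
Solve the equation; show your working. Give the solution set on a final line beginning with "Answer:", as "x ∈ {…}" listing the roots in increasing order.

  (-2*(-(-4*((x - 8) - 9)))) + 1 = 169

Step 1. [(-2*(-(-4*((x - 8) - 9)))) + 1 = 169] the outer +1 inverts by subtracting 1. So sub: -2*(-(-4*((x - 8) - 9))) = 168.
Step 2. [-2*(-(-4*((x - 8) - 9))) = 168] -2·(inner) — divide through by -2, so div: -(-4*((x - 8) - 9)) = -84.
Step 3. [-(-4*((x - 8) - 9)) = -84] LHS negated; negate both sides ⇒ neg: -4*((x - 8) - 9) = 84.
Step 4. [-4*((x - 8) - 9) = 84] leading coefficient -4: divide by -4, so div: (x - 8) - 9 = -21.
Step 5. [(x - 8) - 9 = -21] add 9: x sits inside (… - 9) ⇒ sub: x - 8 = -12.
Step 6. [x - 8 = -12] -8 is outermost — add 8 both sides ⇒ sub: x = -4.

Answer: x ∈ {-4}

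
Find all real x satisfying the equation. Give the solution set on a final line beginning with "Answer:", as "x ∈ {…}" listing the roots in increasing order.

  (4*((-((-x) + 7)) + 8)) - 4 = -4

Step 1. [(4*((-((-x) + 7)) + 8)) - 4 = -4] 4 | LHS and 4 | -4: pull 4 out ⇒ factor: ((-((-x) + 7)) + 8) - 1 = -1.
Step 2. [((-((-x) + 7)) + 8) - 1 = -1] 1 comes off first (add 1) ⇒ sub: (-((-x) + 7)) + 8 = 0.
Step 3. [(-((-x) + 7)) + 8 = 0] +8 is outermost — subtract 8 both sides ⇒ sub: -((-x) + 7) = -8.
Step 4. [-((-x) + 7) = -8] LHS negated; negate both sides, so neg: (-x) + 7 = 8.
Step 5. [(-x) + 7 = 8] +7 is outermost — subtract 7 both sides ⇒ sub: -x = 1.
Step 6. [-x = 1] flip signs both sides. So neg: x = -1.

Answer: x ∈ {-1}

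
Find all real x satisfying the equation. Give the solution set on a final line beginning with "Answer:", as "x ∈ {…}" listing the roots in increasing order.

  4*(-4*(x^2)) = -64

Step 1. [4*(-4*(x^2)) = -64] LHS = 4·(…); ÷4 both sides ⇒ div: -4*(x^2) = -16.
Step 2. [-4*(x^2) = -16] -4 out front; divide by -4, so div: x^2 = 4.
Step 3. [x^2 = 4] √ both sides: 4 ≥ 0 gives two branches ⇒ sqrt: x = 2 or -2.

Answer: x ∈ {-2, 2}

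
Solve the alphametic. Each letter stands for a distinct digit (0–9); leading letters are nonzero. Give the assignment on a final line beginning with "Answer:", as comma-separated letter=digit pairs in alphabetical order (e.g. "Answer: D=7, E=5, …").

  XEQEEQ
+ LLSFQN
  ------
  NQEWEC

Step 1. [col 1: Q + N ≡ C (mod 10)] N=5 is one option consistent with column 1 (Q + N ≡ C (mod 10), carry-in 0) — take it. So N=5.
Step 2. [col 1: Q + N ≡ C (mod 10)] several values work for Q in column 1 (Q + N ≡ C (mod 10), carry-in 0); try Q=9 ⇒ Q=9.
Step 3. [col 1: Q + N ≡ C (mod 10)] in column 1 we have Q+N≡C with carry-in 0; given Q=9, N=5 and digits 5,9 already taken and all letters distinct, that pins C to 4, so C=4.
Step 4. [col 2: E + Q ≡ E (mod 10)] no forcing yet in column 2 (carry-in 1); E=6 is free and consistent — try it ⇒ E=6.
Step 5. [col 3: E + F ≡ W (mod 10)] W=8 is one option consistent with column 3 (E + F ≡ W (mod 10), carry-in 1) — take it, so W=8.
Step 6. [col 3: E + F ≡ W (mod 10)] from column 3 (E=6, W=8, carry-in 1, digits 4,5,6,8,9 already taken and all letters distinct): F must equal 1. So F=1.
Step 7. [col 4: Q + S ≡ E (mod 10)] from column 4 (Q=9, E=6, carry-in 0, digits 1,4,5,6,8,9 already taken and all letters distinct): S must equal 7 ⇒ S=7.
Step 8. [col 5: E + L ≡ Q (mod 10)] column 5: given E=6, Q=9, carry-in 1, and digits 1,4,5,6,7,8,9 already taken and all letters distinct, E+L≡Q (mod 10) forces L=2 ⇒ L=2.
Step 9. [col 6: X + L ≡ N (mod 10)] in column 6 we have X+L≡N with carry-in 0; given L=2, N=5 and digits 1,2,4,5,6,7,8,9 already taken and all letters distinct, that pins X to 3, so X=3.

Answer: C=4, E=6, F=1, L=2, N=5, Q=9, S=7, W=8, X=3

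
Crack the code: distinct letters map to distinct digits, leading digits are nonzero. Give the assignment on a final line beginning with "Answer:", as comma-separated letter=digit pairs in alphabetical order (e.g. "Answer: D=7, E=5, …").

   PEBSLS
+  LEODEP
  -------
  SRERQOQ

Step 1. [col 1: S + P ≡ Q (mod 10)] no forcing yet in column 1 (carry-in 0); P=6 is free and consistent — try it. So P=6.
Step 2. [col 1: S + P ≡ Q (mod 10)] no forcing yet in column 1 (carry-in 0); Q=7 is free and consistent — try it, so Q=7.
Step 3. [col 1: S + P ≡ Q (mod 10)] column 1: given P=6, Q=7, carry-in 0, and digits 6,7 already taken and all letters distinct, S+P≡Q (mod 10) forces S=1, so S=1.
Step 4. [col 2: L + E ≡ O (mod 10)] column 2 (L + E ≡ O (mod 10), carry-in 0) doesn't pin O yet; pick O=2 and continue. So O=2.
Step 5. [col 2: L + E ≡ O (mod 10)] several values work for L in column 2 (L + E ≡ O (mod 10), carry-in 0); try L=3. So L=3.
Step 6. [col 2: L + E ≡ O (mod 10)] in column 2 we have L+E≡O with carry-in 0; given L=3, O=2 and digits 1,2,3,6,7 already taken and all letters distinct, that pins E to 9. So E=9.
Step 7. [col 3: S + D ≡ Q (mod 10)] column 3: given S=1, Q=7, carry-in 1, and digits 1,2,3,6,7,9 already taken and all letters distinct, S+D≡Q (mod 10) forces D=5 ⇒ D=5.
Step 8. [col 4: B + O ≡ R (mod 10)] from column 4 (O=2, carry-in 0, digits 1,2,3,5,6,7,9 already taken and all letters distinct): B must equal 8. So B=8.
Step 9. [col 4: B + O ≡ R (mod 10)] in column 4 we have B+O≡R with carry-in 0; given B=8, O=2 and digits 1,2,3,5,6,7,8,9 already taken and all letters distinct, that pins R to 0. So R=0.

Answer: B=8, D=5, E=9, L=3, O=2, P=6, Q=7, R=0, S=1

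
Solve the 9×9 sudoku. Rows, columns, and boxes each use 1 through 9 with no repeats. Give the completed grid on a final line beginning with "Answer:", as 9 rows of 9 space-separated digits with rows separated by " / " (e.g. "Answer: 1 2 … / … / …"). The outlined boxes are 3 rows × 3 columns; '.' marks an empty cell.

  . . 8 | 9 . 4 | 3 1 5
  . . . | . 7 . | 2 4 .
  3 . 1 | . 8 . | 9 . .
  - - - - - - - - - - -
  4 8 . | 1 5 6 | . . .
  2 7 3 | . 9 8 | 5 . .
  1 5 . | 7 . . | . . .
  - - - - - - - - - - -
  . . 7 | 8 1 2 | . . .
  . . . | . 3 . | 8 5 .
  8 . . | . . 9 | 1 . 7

Step 1. [r3c9∈{6}] nothing but 6 survives at r3c9, so r3c9=6.
Step 2. [r6c3∈{6,9}] box 4 places 6 nowhere but r6c3 ⇒ r6c3=6.
Step 3. [r7c7∈{4,6}] col 7 places 6 nowhere but r7c7, so r7c7=6.
Step 4. [r9c4∈{4,5,6}] across box 8, 5 lands solely at r9c4, so r9c4=5.
Step 5. [r8c2∈{1,2,4,6,9}] 1 has one home in row 8: r8c2, so r8c2=1.
Step 6. [r6c5∈{2,4}] r6c5 is the only open cell in box 5 admitting 2. So r6c5=2.
Step 7. [r9c5∈{4,6}] in col 5, 4 fits only at r9c5. So r9c5=4.
Step 8. [r9c2∈{2,3,6}] across row 9, 6 lands solely at r9c2, so r9c2=6.
Step 9. [r8c1∈{9}] nothing but 9 survives at r8c1. So r8c1=9.
Step 10. [r9c8∈{2,3}] row 9 places 3 nowhere but r9c8 ⇒ r9c8=3.
Step 11. [r7c8∈{9}] r7c8 is down to just 9 ⇒ r7c8=9.
Step 12. [r7c9∈{4}] r7c9's peers cover all but 4, so r7c9=4.
Step 13. [r4c9∈{2,3,9}] across row 4, 3 lands solely at r4c9, so r4c9=3.
Step 14. [r2c3∈{5,9}] across col 3, 5 lands solely at r2c3. So r2c3=5.
Step 15. [r2c1∈{6}] r2c1 is down to just 6, so r2c1=6.
Step 16. [r2c4∈{3}] r2c4 has the single candidate 3 ⇒ r2c4=3.
Step 17. [r3c4∈{2}] nothing but 2 survives at r3c4. So r3c4=2.
Step 18. [r4c8∈{2,7}] r4c8 is the only open cell in row 4 admitting 2, so r4c8=2.
Step 19. [r6c9∈{8,9}] across row 6, 9 lands solely at r6c9. So r6c9=9.
Step 20. [r8c9∈{2}] only 2 remains possible at r8c9, so r8c9=2.
Step 21. [r1c5∈{6}] r1c5 has the single candidate 6. So r1c5=6.
Step 22. [r2c9∈{8}] nothing but 8 survives at r2c9. So r2c9=8.
Step 23. [r2c6∈{1}] r2c6's peers cover all but 1 ⇒ r2c6=1.
Step 24. [r8c4∈{6}] only 6 remains possible at r8c4, so r8c4=6.
Step 25. [r4c7∈{7}] only 7 remains possible at r4c7, so r4c7=7.
Step 26. [r1c2∈{2}] only 2 remains possible at r1c2, so r1c2=2.
Step 27. [r6c7∈{4}] nothing but 4 survives at r6c7. So r6c7=4.
Step 28. [r5c4∈{4}] r5c4 is down to just 4. So r5c4=4.
Step 29. [r1c1∈{7}] r1c1 is down to just 7 ⇒ r1c1=7.
Step 30. [r4c3∈{9}] r4c3 has the single candidate 9 ⇒ r4c3=9.
Step 31. [r6c8∈{8}] nothing but 8 survives at r6c8 ⇒ r6c8=8.
Step 32. [r7c1∈{5}] nothing but 5 survives at r7c1. So r7c1=5.
Step 33. [r3c6∈{5}] r3c6 is down to just 5 ⇒ r3c6=5.
Step 34. [r2c2∈{9}] r2c2's peers cover all but 9, so r2c2=9.
Step 35. [r5c9∈{1}] r5c9 has the single candidate 1 ⇒ r5c9=1.
Step 36. [r7c2∈{3}] r7c2's peers cover all but 3 ⇒ r7c2=3.
Step 37. [r3c2∈{4}] r3c2 is down to just 4. So r3c2=4.
Step 38. [r9c3∈{2}] only 2 remains possible at r9c3, so r9c3=2.
Step 39. [r6c6∈{3}] only 3 remains possible at r6c6. So r6c6=3.
Step 40. [r3c8∈{7}] only 7 remains possible at r3c8, so r3c8=7.
Step 41. [r8c6∈{7}] r8c6's peers cover all but 7, so r8c6=7.
Step 42. [r5c8∈{6}] r5c8 is down to just 6. So r5c8=6.
Step 43. [r8c3∈{4}] only 4 remains possible at r8c3, so r8c3=4.

Answer: 7 2 8 9 6 4 3 1 5 / 6 9 5 3 7 1 2 4 8 / 3 4 1 2 8 5 9 7 6 / 4 8 9 1 5 6 7 2 3 / 2 7 3 4 9 8 5 6 1 / 1 5 6 7 2 3 4 8 9 / 5 3 7 8 1 2 6 9 4 / 9 1 4 6 3 7 8 5 2 / 8 6 2 5 4 9 1 3 7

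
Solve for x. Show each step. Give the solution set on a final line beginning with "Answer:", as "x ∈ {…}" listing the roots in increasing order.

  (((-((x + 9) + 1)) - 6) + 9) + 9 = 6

Step 1. [(((-((x + 9) + 1)) - 6) + 9) + 9 = 6] +9 is outermost — subtract 9 both sides. So sub: ((-((x + 9) + 1)) - 6) + 9 = -3.
Step 2. [((-((x + 9) + 1)) - 6) + 9 = -3] the outer +9 inverts by subtracting 9. So sub: (-((x + 9) + 1)) - 6 = -12.
Step 3. [(-((x + 9) + 1)) - 6 = -12] add 6: x sits inside (… - 6). So sub: -((x + 9) + 1) = -6.
Step 4. [-((x + 9) + 1) = -6] LHS negated; negate both sides. So neg: (x + 9) + 1 = 6.
Step 5. [(x + 9) + 1 = 6] the outer +1 inverts by subtracting 1. So sub: x + 9 = 5.
Step 6. [x + 9 = 5] +9 is outermost — subtract 9 both sides. So sub: x = -4.

Answer: x ∈ {-4}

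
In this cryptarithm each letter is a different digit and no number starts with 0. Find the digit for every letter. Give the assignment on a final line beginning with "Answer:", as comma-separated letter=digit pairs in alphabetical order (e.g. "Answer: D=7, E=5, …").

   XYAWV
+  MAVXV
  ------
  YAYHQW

Step 1. [Y] Y is the leading digit of a 6-digit sum of two 5-digit numbers; the final carry is exactly 1, so Y=1.
Step 2. [col 1: V + V ≡ W (mod 10)] W=6 is one option consistent with column 1 (V + V ≡ W (mod 10), carry-in 0) — take it. So W=6.
Step 3. [col 1: V + V ≡ W (mod 10)] no forcing yet in column 1 (carry-in 0); V=8 is free and consistent — try it. So V=8.
Step 4. [col 2: W + X ≡ Q (mod 10)] several values work for X in column 2 (W + X ≡ Q (mod 10), carry-in 1); try X=7. So X=7.
Step 5. [col 2: W + X ≡ Q (mod 10)] from column 2 (W=6, X=7, carry-in 1, digits 1,6,7,8 already taken and all letters distinct): Q must equal 4, so Q=4.
Step 6. [col 3: A + V ≡ H (mod 10)] several values work for H in column 3 (A + V ≡ H (mod 10), carry-in 1); try H=9. So H=9.
Step 7. [col 3: A + V ≡ H (mod 10)] column 3: given V=8, H=9, carry-in 1, and digits 1,4,6,7,8,9 already taken and all letters distinct, A+V≡H (mod 10) forces A=0 ⇒ A=0.
Step 8. [col 5: X + M ≡ A (mod 10)] in column 5 we have X+M≡A with carry-in 0; given X=7, A=0 and digits 0,1,4,6,7,8,9 already taken and all letters distinct, that pins M to 3, so M=3.

Answer: A=0, H=9, M=3, Q=4, V=8, W=6, X=7, Y=1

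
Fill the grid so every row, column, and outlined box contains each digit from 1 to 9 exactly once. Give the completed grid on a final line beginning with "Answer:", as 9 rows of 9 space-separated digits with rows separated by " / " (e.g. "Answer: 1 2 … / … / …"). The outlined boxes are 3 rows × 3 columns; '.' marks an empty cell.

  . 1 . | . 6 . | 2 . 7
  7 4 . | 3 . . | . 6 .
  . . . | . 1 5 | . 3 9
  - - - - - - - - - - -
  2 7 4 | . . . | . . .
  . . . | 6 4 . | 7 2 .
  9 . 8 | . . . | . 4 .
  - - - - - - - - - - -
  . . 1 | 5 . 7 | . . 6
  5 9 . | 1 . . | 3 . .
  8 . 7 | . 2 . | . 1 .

Step 1. [r5c6∈{1,3,8,9}] 9 has one home in row 5: r5c6. So r5c6=9.
Step 2. [r5c9∈{1,3,5,8}] across row 5, 8 lands solely at r5c9, so r5c9=8.
Step 3. [r6c2∈{3,5,6}] box 4 places 6 nowhere but r6c2. So r6c2=6.
Step 4. [r8c5∈{8}] r8c5 is down to just 8. So r8c5=8.
Step 5. [r3c7∈{4,8}] r3c7 is the only open cell in box 3 admitting 4, so r3c7=4.
Step 6. [r9c2∈{3}] r9c2's peers cover all but 3, so r9c2=3.
Step 7. [r2c5∈{9}] nothing but 9 survives at r2c5. So r2c5=9.
Step 8. [r8c3∈{2,6}] 6 has one home in box 7: r8c3 ⇒ r8c3=6.
Step 9. [r8c6∈{4}] r8c6 has the single candidate 4. So r8c6=4.
Step 10. [r1c6∈{8}] only 8 remains possible at r1c6, so r1c6=8.
Step 11. [r1c8∈{5}] r1c8's peers cover all but 5, so r1c8=5.
Step 12. [r2c9∈{1}] r2c9's peers cover all but 1. So r2c9=1.
Step 13. [r2c6∈{2}] r2c6's peers cover all but 2. So r2c6=2.
Step 14. [r6c5∈{3,5,7}] across col 5, 7 lands solely at r6c5. So r6c5=7.
Step 15. [r4c7∈{1,5,6,9}] 6 has one home in row 4: r4c7. So r4c7=6.
Step 16. [r6c7∈{1,5}] across col 7, 1 lands solely at r6c7 ⇒ r6c7=1.
Step 17. [r6c9∈{3,5}] 5 has one home in row 6: r6c9 ⇒ r6c9=5.
Step 18. [r6c6∈{3}] r6c6 has the single candidate 3 ⇒ r6c6=3.
Step 19. [r7c8∈{8,9}] 8 has one home in col 8: r7c8. So r7c8=8.
Step 20. [r1c1∈{3}] r1c1's peers cover all but 3 ⇒ r1c1=3.
Step 21. [r5c3∈{3,5}] in row 5, 3 fits only at r5c3, so r5c3=3.
Step 22. [r3c2∈{2,8}] in row 3, 8 fits only at r3c2 ⇒ r3c2=8.
Step 23. [r9c4∈{9}] r9c4's peers cover all but 9, so r9c4=9.
Step 24. [r4c5∈{5}] only 5 remains possible at r4c5 ⇒ r4c5=5.
Step 25. [r3c3∈{2}] r3c3's peers cover all but 2. So r3c3=2.
Step 26. [r2c3∈{5}] r2c3's peers cover all but 5. So r2c3=5.
Step 27. [r7c2∈{2}] only 2 remains possible at r7c2. So r7c2=2.
Step 28. [r9c9∈{4}] r9c9 is down to just 4, so r9c9=4.
Step 29. [r7c7∈{9}] only 9 remains possible at r7c7. So r7c7=9.
Step 30. [r4c8∈{9}] only 9 remains possible at r4c8. So r4c8=9.
Step 31. [r7c5∈{3}] only 3 remains possible at r7c5. So r7c5=3.
Step 32. [r8c9∈{2}] r8c9 has the single candidate 2 ⇒ r8c9=2.
Step 33. [r5c2∈{5}] r5c2's peers cover all but 5. So r5c2=5.
Step 34. [r1c4∈{4}] r1c4 is down to just 4 ⇒ r1c4=4.
Step 35. [r9c7∈{5}] nothing but 5 survives at r9c7. So r9c7=5.
Step 36. [r7c1∈{4}] only 4 remains possible at r7c1 ⇒ r7c1=4.
Step 37. [r3c4∈{7}] nothing but 7 survives at r3c4 ⇒ r3c4=7.
Step 38. [r6c4∈{2}] r6c4 has the single candidate 2 ⇒ r6c4=2.
Step 39. [r4c6∈{1}] r4c6 has the single candidate 1 ⇒ r4c6=1.
Step 40. [r4c9∈{3}] r4c9's peers cover all but 3. So r4c9=3.
Step 41. [r5c1∈{1}] r5c1 has the single candidate 1. So r5c1=1.
Step 42. [r8c8∈{7}] r8c8 is down to just 7 ⇒ r8c8=7.
Step 43. [r3c1∈{6}] only 6 remains possible at r3c1, so r3c1=6.
Step 44. [r2c7∈{8}] r2c7 is down to just 8, so r2c7=8.
Step 45. [r1c3∈{9}] nothing but 9 survives at r1c3 ⇒ r1c3=9.
Step 46. [r4c4∈{8}] r4c4 is down to just 8. So r4c4=8.
Step 47. [r9c6∈{6}] only 6 remains possible at r9c6, so r9c6=6.

Answer: 3 1 9 4 6 8 2 5 7 / 7 4 5 3 9 2 8 6 1 / 6 8 2 7 1 5 4 3 9 / 2 7 4 8 5 1 6 9 3 / 1 5 3 6 4 9 7 2 8 / 9 6 8 2 7 3 1 4 5 / 4 2 1 5 3 7 9 8 6 / 5 9 6 1 8 4 3 7 2 / 8 3 7 9 2 6 5 1 4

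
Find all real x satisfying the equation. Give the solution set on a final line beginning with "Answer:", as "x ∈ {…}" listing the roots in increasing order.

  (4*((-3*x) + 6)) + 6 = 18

Step 1. [(4*((-3*x) + 6)) + 6 = 18] subtract 6: x sits inside (… + 6), so sub: 4*((-3*x) + 6) = 12.
Step 2. [4*((-3*x) + 6) = 12] LHS = 4·(…); ÷4 both sides ⇒ div: (-3*x) + 6 = 3.
Step 3. [(-3*x) + 6 = 3] 6 comes off first (subtract 6). So sub: -3*x = -3.
Step 4. [-3*x = -3] LHS = -3·(…); ÷-3 both sides, so div: x = 1.

Answer: x ∈ {1}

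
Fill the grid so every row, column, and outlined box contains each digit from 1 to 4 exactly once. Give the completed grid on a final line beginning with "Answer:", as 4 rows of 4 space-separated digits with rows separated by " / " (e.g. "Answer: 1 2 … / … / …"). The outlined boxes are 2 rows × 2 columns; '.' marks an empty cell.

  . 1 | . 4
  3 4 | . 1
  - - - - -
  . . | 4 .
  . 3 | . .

Step 1. [r3c2∈{2}] only 2 remains possible at r3c2. So r3c2=2.
Step 2. [r2c3∈{2}] only 2 remains possible at r2c3 ⇒ r2c3=2.
Step 3. [r4c1∈{1,4}] row 4 places 4 nowhere but r4c1 ⇒ r4c1=4.
Step 4. [r4c3∈{1}] only 1 remains possible at r4c3, so r4c3=1.
Step 5. [r3c1∈{1}] r3c1's peers cover all but 1. So r3c1=1.
Step 6. [r1c1∈{2}] r1c1 has the single candidate 2. So r1c1=2.
Step 7. [r4c4∈{2}] only 2 remains possible at r4c4. So r4c4=2.
Step 8. [r1c3∈{3}] r1c3 has the single candidate 3 ⇒ r1c3=3.
Step 9. [r3c4∈{3}] only 3 remains possible at r3c4 ⇒ r3c4=3.

Answer: 2 1 3 4 / 3 4 2 1 / 1 2 4 3 / 4 3 1 2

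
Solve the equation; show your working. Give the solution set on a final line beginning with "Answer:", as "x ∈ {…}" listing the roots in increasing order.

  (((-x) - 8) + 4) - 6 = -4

Step 1. [(((-x) - 8) + 4) - 6 = -4] peel the -6: add 6 from each side, so sub: ((-x) - 8) + 4 = 2.
Step 2. [((-x) - 8) + 4 = 2] 4 comes off first (subtract 4), so sub: (-x) - 8 = -2.
Step 3. [(-x) - 8 = -2] add 8: x sits inside (… - 8), so sub: -x = 6.
Step 4. [-x = 6] LHS negated; negate both sides ⇒ neg: x = -6.

Answer: x ∈ {-6}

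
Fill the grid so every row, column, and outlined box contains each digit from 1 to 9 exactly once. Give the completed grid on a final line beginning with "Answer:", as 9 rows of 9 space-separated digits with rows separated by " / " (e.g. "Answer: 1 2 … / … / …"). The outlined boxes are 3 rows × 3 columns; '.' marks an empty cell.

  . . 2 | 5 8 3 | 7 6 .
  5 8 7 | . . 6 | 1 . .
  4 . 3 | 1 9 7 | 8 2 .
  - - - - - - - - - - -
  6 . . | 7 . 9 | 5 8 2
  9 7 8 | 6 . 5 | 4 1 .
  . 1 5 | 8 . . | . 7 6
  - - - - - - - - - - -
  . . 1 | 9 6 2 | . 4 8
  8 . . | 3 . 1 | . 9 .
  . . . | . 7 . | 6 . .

Step 1. [r7c7∈{3}] only 3 remains possible at r7c7 ⇒ r7c7=3.
Step 2. [r9c4∈{4}] only 4 remains possible at r9c4, so r9c4=4.
Step 3. [r2c5∈{2,4}] 4 has one home in box 2: r2c5, so r2c5=4.
Step 4. [r9c8∈{5}] r9c8's peers cover all but 5 ⇒ r9c8=5.
Step 5. [r6c1∈{2,3}] box 4 places 2 nowhere but r6c1 ⇒ r6c1=2.
Step 6. [r4c2∈{3,4}] r4c2 is the only open cell in box 4 admitting 3 ⇒ r4c2=3.
Step 7. [r8c2∈{2,4,5,6}] r8c2 is the only open cell in col 2 admitting 4 ⇒ r8c2=4.
Step 8. [r5c9∈{3}] r5c9 is down to just 3 ⇒ r5c9=3.
Step 9. [r1c2∈{9}] nothing but 9 survives at r1c2 ⇒ r1c2=9.
Step 10. [r8c5∈{5}] r8c5 has the single candidate 5, so r8c5=5.
Step 11. [r9c2∈{2}] r9c2 is down to just 2 ⇒ r9c2=2.
Step 12. [r7c1∈{7}] only 7 remains possible at r7c1. So r7c1=7.
Step 13. [r9c3∈{9}] r9c3's peers cover all but 9, so r9c3=9.
Step 14. [r2c4∈{2}] nothing but 2 survives at r2c4, so r2c4=2.
Step 15. [r2c9∈{9}] r2c9 has the single candidate 9. So r2c9=9.
Step 16. [r6c6∈{4}] only 4 remains possible at r6c6, so r6c6=4.
Step 17. [r5c5∈{2}] r5c5 is down to just 2. So r5c5=2.
Step 18. [r4c3∈{4}] r4c3's peers cover all but 4. So r4c3=4.
Step 19. [r3c9∈{5}] nothing but 5 survives at r3c9, so r3c9=5.
Step 20. [r7c2∈{5}] nothing but 5 survives at r7c2, so r7c2=5.
Step 21. [r4c5∈{1}] only 1 remains possible at r4c5 ⇒ r4c5=1.
Step 22. [r6c5∈{3}] r6c5's peers cover all but 3 ⇒ r6c5=3.
Step 23. [r3c2∈{6}] nothing but 6 survives at r3c2. So r3c2=6.
Step 24. [r9c6∈{8}] only 8 remains possible at r9c6, so r9c6=8.
Step 25. [r1c9∈{4}] nothing but 4 survives at r1c9. So r1c9=4.
Step 26. [r9c9∈{1}] r9c9 has the single candidate 1, so r9c9=1.
Step 27. [r8c9∈{7}] r8c9 has the single candidate 7 ⇒ r8c9=7.
Step 28. [r8c3∈{6}] nothing but 6 survives at r8c3 ⇒ r8c3=6.
Step 29. [r2c8∈{3}] r2c8's peers cover all but 3 ⇒ r2c8=3.
Step 30. [r9c1∈{3}] r9c1 is down to just 3. So r9c1=3.
Step 31. [r6c7∈{9}] r6c7 is down to just 9 ⇒ r6c7=9.
Step 32. [r8c7∈{2}] r8c7 is down to just 2 ⇒ r8c7=2.
Step 33. [r1c1∈{1}] r1c1 is down to just 1. So r1c1=1.

Answer: 1 9 2 5 8 3 7 6 4 / 5 8 7 2 4 6 1 3 9 / 4 6 3 1 9 7 8 2 5 / 6 3 4 7 1 9 5 8 2 / 9 7 8 6 2 5 4 1 3 / 2 1 5 8 3 4 9 7 6 / 7 5 1 9 6 2 3 4 8 / 8 4 6 3 5 1 2 9 7 / 3 2 9 4 7 8 6 5 1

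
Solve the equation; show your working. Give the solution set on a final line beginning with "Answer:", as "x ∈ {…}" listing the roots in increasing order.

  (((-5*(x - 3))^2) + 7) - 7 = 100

Step 1. [(((-5*(x - 3))^2) + 7) - 7 = 100] 7 comes off first (add 7). So sub: ((-5*(x - 3))^2) + 7 = 107.
Step 2. [((-5*(x - 3))^2) + 7 = 107] subtract 7: x sits inside (… + 7). So sub: (-5*(x - 3))^2 = 100.
Step 3. [(-5*(x - 3))^2 = 100] √ both sides: 100 ≥ 0 gives two branches ⇒ sqrt: -5*(x - 3) = 10 or -10.
Step 4. [-5*(x - 3) = 10 or -10] -5 out front; divide by -5, so div: x - 3 = -2 or 2.
Step 5. [x - 3 = -2 or 2] the outer -3 inverts by adding 3. So sub: x = 1 or 5.

Answer: x ∈ {1, 5}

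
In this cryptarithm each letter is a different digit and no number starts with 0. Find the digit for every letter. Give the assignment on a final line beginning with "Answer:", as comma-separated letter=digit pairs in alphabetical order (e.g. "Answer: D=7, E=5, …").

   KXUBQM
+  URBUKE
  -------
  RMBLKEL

Step 1. [col 1: M + E ≡ L (mod 10)] M=2 is one option consistent with column 1 (M + E ≡ L (mod 10), carry-in 0) — take it. So M=2.
Step 2. [R] adding two 6-digit numbers gives at most 6+1 digits, and here it does — R is that final carry and must be 1 ⇒ R=1.
Step 3. [col 1: M + E ≡ L (mod 10)] E=6 is one option consistent with column 1 (M + E ≡ L (mod 10), carry-in 0) — take it. So E=6.
Step 4. [col 1: M + E ≡ L (mod 10)] column 1 reads M+E+carry(0)=L with M=2, E=6; with digits 1,2,6 already taken and all letters distinct, the only value for L is 8. So L=8.
Step 5. [col 2: Q + K ≡ E (mod 10)] K=9 is one option consistent with column 2 (Q + K ≡ E (mod 10), carry-in 0) — take it. So K=9.
Step 6. [col 2: Q + K ≡ E (mod 10)] from column 2 (K=9, E=6, carry-in 0, digits 1,2,6,8,9 already taken and all letters distinct): Q must equal 7 ⇒ Q=7.
Step 7. [col 3: B + U ≡ K (mod 10)] no forcing yet in column 3 (carry-in 1); U=3 is free and consistent — try it, so U=3.
Step 8. [col 3: B + U ≡ K (mod 10)] from column 3 (U=3, K=9, carry-in 1, digits 1,2,3,6,7,8,9 already taken and all letters distinct): B must equal 5. So B=5.
Step 9. [col 5: X + R ≡ B (mod 10)] in column 5 we have X+R≡B with carry-in 0; given R=1, B=5 and digits 1,2,3,5,6,7,8,9 already taken and all letters distinct, that pins X to 4. So X=4.

Answer: B=5, E=6, K=9, L=8, M=2, Q=7, R=1, U=3, X=4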